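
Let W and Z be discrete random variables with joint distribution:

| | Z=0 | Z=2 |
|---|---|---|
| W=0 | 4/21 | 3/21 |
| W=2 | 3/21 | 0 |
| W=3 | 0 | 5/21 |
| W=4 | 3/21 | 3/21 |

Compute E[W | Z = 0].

P(Z = 0) = 10/21.
Σ W·P over the event = 0·(4/21) + 2·(3/21) + 4·(3/21) = 6/7.
E[W | Z = 0] = (6/7) / (10/21) = 9/5.

9/5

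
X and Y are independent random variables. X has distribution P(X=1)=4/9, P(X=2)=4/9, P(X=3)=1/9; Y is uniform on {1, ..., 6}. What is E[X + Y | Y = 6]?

P(Y = 6) = 1/6.
Summing (X+Y)·P(x,y) over outcomes with Y = 6 gives 23/18.
E[X + Y | Y = 6] = (23/18) / (1/6) = 23/3.

23/3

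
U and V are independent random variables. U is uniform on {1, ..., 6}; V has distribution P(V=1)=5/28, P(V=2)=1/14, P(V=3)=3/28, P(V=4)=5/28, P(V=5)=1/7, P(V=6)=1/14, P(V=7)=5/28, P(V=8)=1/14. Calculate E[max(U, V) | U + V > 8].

P(U + V > 8) = 5/12.
Summing max(U,V)·P(x,y) over outcomes with U + V > 8 gives 19/7.
E[max(U, V) | U + V > 8] = (19/7) / (5/12) = 228/35.

228/35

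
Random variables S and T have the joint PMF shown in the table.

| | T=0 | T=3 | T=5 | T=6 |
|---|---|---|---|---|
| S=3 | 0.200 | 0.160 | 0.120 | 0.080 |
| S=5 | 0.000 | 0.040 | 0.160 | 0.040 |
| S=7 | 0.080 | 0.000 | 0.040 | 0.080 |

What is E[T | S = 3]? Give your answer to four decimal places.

P(S = 3) = 0.560.
Σ T·P over the event = 0·(0.200) + 3·(0.160) + 5·(0.120) + 6·(0.080) = 1.560.
E[T | S = 3] = (1.560) / (0.560) = 2.7857.

2.7857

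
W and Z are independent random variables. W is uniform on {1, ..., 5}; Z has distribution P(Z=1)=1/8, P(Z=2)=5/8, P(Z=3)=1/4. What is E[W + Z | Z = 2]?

5

P(Z = 2) = 5/8.
Summing (W+Z)·P(x,y) over outcomes with Z = 2 gives 25/8.
E[W + Z | Z = 2] = (25/8) / (5/8) = 5.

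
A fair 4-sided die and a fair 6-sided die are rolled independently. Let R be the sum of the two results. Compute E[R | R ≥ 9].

P(R ≥ 9) = 1/8.
Σ over the event: 9·1/12 + 10·1/24 = 7/6.
E[R | R ≥ 9] = (7/6) / (1/8) = 28/3.

28/3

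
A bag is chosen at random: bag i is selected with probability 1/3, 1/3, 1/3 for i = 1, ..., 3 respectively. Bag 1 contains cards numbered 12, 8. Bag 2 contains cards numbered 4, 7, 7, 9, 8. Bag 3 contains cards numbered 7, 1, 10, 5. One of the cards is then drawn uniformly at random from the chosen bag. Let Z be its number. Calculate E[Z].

E[Z | bag 1] = (12+8)/2 = 10.
E[Z | bag 2] = (4+7+7+9+8)/5 = 7.
E[Z | bag 3] = (7+1+10+5)/4 = 23/4.
By the law of total expectation,
E[Z] = (1/3)·(10) + (1/3)·(7) + (1/3)·(23/4) = 91/12.

91/12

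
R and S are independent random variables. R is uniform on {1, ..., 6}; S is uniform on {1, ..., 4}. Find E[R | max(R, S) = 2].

P(max(R, S) = 2) = 1/8.
Summing R·P(x,y) over outcomes with max(R, S) = 2 gives 5/24.
E[R | max(R, S) = 2] = (5/24) / (1/8) = 5/3.

5/3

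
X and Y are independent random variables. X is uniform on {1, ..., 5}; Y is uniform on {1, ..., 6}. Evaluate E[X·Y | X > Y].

17/2

Outcomes with X > Y: (2,1), (3,1), (3,2), (4,1), (4,2), (4,3), (5,1), (5,2), (5,3), (5,4), each with probability 1/30.
E[X·Y | X > Y] = (2 + 3 + 6 + 4 + 8 + 12 + 5 + 10 + 15 + 20) / 10 = 17/2.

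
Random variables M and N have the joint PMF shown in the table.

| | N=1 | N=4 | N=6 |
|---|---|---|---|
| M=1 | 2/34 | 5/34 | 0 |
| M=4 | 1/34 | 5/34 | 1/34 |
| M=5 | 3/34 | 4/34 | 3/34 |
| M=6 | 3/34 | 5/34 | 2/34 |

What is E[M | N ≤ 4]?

57/14

P(N ≤ 4) = 14/17.
Σ M·P over the event = 1·(2/34) + 1·(5/34) + 4·(1/34) + 4·(5/34) + 5·(3/34) + 5·(4/34) + 6·(3/34) + 6·(5/34) = 57/17.
E[M | N ≤ 4] = (57/17) / (14/17) = 57/14.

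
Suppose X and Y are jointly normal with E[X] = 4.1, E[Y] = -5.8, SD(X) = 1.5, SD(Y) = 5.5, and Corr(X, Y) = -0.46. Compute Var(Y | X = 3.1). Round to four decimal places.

23.8491

Var(Y | X=x) = (1 − ρ²)·σ_Y².
Var(Y | X=3.1) = (5.5)²·(1 − (-0.46)²) = 30.25·0.7884 = 23.8491.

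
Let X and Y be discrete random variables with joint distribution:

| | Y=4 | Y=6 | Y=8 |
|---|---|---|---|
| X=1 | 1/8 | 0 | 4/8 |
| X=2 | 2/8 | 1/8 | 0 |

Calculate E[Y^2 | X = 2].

68/3

P(X = 2) = 3/8.
Σ Y^2·P over the event = 16·(2/8) + 36·(1/8) = 17/2.
E[Y^2 | X = 2] = (17/2) / (3/8) = 68/3.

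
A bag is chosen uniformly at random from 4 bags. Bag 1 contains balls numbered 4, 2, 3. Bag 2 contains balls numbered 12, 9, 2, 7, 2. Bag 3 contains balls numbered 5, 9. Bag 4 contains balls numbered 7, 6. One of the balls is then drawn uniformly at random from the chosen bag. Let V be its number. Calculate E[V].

229/40

E[V | bag 1] = (4+2+3)/3 = 3.
E[V | bag 2] = (12+9+2+7+2)/5 = 32/5.
E[V | bag 3] = (5+9)/2 = 7.
E[V | bag 4] = (7+6)/2 = 13/2.
E[V] = (1/4)·(3) + (1/4)·(32/5) + (1/4)·(7) + (1/4)·(13/2) = 229/40.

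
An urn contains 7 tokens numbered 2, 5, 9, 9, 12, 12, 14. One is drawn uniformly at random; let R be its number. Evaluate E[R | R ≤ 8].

P(R ≤ 8) = 2/7.
Σ over the event: 2·1/7 + 5·1/7 = 1.
E[R | R ≤ 8] = (1) / (2/7) = 7/2.

7/2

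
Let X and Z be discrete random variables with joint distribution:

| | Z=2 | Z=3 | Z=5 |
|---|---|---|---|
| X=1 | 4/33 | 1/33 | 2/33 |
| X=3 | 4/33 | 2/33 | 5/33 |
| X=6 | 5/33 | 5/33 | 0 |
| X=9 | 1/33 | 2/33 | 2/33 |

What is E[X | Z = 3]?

11/2

P(Z = 3) = 10/33.
Σ X·P over the event = 1·(1/33) + 3·(2/33) + 6·(5/33) + 9·(2/33) = 5/3.
E[X | Z = 3] = (5/3) / (10/33) = 11/2.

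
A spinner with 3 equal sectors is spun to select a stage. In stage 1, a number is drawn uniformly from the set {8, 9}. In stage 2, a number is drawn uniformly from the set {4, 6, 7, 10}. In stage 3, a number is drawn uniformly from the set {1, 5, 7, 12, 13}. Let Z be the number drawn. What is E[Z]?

457/60

E[Z | stage 1] = (8+9)/2 = 17/2.
E[Z | stage 2] = (4+6+7+10)/4 = 27/4.
E[Z | stage 3] = (1+5+7+12+13)/5 = 38/5.
By the law of total expectation,
E[Z] = (1/3)·(17/2) + (1/3)·(27/4) + (1/3)·(38/5) = 457/60.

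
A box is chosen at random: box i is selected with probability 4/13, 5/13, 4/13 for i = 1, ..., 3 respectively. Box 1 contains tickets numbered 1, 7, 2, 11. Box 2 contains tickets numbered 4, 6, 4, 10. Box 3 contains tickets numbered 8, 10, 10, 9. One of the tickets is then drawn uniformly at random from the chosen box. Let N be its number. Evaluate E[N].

E[N | box 1] = (1+7+2+11)/4 = 21/4.
E[N | box 2] = (4+6+4+10)/4 = 6.
E[N | box 3] = (8+10+10+9)/4 = 37/4.
By the law of total expectation,
E[N] = (4/13)·(21/4) + (5/13)·(6) + (4/13)·(37/4) = 88/13.

88/13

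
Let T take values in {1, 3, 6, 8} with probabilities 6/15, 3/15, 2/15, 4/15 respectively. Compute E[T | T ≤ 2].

1

P(T ≤ 2) = 2/5.
Σ over the event: 1·2/5 = 2/5.
E[T | T ≤ 2] = (2/5) / (2/5) = 1.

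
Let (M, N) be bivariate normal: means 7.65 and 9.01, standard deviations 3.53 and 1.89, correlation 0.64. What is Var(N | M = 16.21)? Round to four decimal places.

2.1090

For a bivariate normal, Var(N | M=x) = σ_N²(1 − ρ²).
Var(N | M=16.21) = (1.89)²·(1 − (0.64)²) = 3.5721·0.5904 = 2.1090.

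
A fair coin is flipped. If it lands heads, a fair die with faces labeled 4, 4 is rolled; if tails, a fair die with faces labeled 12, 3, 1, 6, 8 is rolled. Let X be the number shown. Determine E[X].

E[X | heads] = (4+4)/2 = 4.
E[X | tails] = (12+3+1+6+8)/5 = 6.
By the law of total expectation,
E[X] = (1/2)·(4) + (1/2)·(6) = 5.

5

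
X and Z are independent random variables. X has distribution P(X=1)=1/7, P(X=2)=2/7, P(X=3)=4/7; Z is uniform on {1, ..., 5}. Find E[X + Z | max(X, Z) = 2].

P(max(X, Z) = 2) = 1/7.
Summing (X+Z)·P(x,y) over outcomes with max(X, Z) = 2 gives 17/35.
E[X + Z | max(X, Z) = 2] = (17/35) / (1/7) = 17/5.

17/5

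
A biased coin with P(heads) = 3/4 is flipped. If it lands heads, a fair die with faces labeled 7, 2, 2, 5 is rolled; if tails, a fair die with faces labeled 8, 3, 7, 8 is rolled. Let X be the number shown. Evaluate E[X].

E[X | heads] = (7+2+2+5)/4 = 4.
E[X | tails] = (8+3+7+8)/4 = 13/2.
By the law of total expectation,
E[X] = (3/4)·(4) + (1/4)·(13/2) = 37/8.

37/8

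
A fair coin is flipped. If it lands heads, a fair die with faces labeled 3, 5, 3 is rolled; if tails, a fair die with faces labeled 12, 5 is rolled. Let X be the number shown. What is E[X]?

73/12

E[X | heads] = (3+5+3)/3 = 11/3.
E[X | tails] = (12+5)/2 = 17/2.
By the law of total expectation,
E[X] = (1/2)·(11/3) + (1/2)·(17/2) = 73/12.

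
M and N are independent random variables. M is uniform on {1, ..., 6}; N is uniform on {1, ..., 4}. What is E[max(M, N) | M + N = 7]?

19/4

P(M + N = 7) = 1/6.
Summing max(M,N)·P(x,y) over outcomes with M + N = 7 gives 19/24.
E[max(M, N) | M + N = 7] = (19/24) / (1/6) = 19/4.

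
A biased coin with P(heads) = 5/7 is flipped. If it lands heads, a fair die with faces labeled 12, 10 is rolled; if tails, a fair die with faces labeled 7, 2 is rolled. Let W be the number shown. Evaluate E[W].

64/7

E[W | heads] = (12+10)/2 = 11.
E[W | tails] = (7+2)/2 = 9/2.
E[W] = (5/7)·(11) + (2/7)·(9/2) = 64/7.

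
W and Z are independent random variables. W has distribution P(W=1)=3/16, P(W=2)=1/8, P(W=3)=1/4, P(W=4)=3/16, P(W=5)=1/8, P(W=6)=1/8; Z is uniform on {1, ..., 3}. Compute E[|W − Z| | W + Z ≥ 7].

37/13

P(W + Z ≥ 7) = 13/48.
Summing |W−Z|·P(x,y) over outcomes with W + Z ≥ 7 gives 37/48.
E[|W − Z| | W + Z ≥ 7] = (37/48) / (13/48) = 37/13.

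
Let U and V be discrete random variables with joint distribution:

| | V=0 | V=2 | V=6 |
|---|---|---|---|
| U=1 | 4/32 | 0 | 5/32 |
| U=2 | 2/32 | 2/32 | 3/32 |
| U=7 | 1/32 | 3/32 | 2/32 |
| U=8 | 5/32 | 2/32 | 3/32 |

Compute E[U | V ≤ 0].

55/12

P(V ≤ 0) = 3/8.
Σ U·P over the event = 1·(4/32) + 2·(2/32) + 7·(1/32) + 8·(5/32) = 55/32.
E[U | V ≤ 0] = (55/32) / (3/8) = 55/12.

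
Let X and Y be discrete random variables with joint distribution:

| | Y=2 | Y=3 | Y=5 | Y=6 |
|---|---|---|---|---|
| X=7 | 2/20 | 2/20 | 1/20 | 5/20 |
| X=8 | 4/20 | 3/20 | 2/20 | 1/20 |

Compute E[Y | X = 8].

33/10

P(X = 8) = 1/2.
Σ Y·P over the event = 2·(4/20) + 3·(3/20) + 5·(2/20) + 6·(1/20) = 33/20.
E[Y | X = 8] = (33/20) / (1/2) = 33/10.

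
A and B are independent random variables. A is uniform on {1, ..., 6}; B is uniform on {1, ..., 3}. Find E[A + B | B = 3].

13/2

Outcomes with B = 3: (1,3), (2,3), (3,3), (4,3), (5,3), (6,3), each with probability 1/18.
E[A + B | B = 3] = (4 + 5 + 6 + 7 + 8 + 9) / 6 = 13/2.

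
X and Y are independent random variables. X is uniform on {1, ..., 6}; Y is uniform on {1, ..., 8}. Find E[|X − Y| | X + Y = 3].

1

Outcomes with X + Y = 3: (1,2), (2,1), each with probability 1/48.
E[|X − Y| | X + Y = 3] = (1 + 1) / 2 = 1.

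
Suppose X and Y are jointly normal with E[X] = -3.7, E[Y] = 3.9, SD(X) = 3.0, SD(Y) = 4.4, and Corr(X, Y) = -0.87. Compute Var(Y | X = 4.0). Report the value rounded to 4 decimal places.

4.7064

Var(Y | X=x) = (1 − ρ²)·σ_Y².
Var(Y | X=4.0) = (4.4)²·(1 − (-0.87)²) = 19.36·0.2431 = 4.7064.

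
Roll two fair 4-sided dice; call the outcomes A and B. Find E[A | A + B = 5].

Outcomes with A + B = 5: (1,4), (2,3), (3,2), (4,1), each with probability 1/16.
E[A | A + B = 5] = (1 + 2 + 3 + 4) / 4 = 5/2.

5/2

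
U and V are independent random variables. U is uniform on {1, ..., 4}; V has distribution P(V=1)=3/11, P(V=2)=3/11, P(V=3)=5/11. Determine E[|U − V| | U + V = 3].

1

P(U + V = 3) = 3/22.
Summing |U−V|·P(x,y) over outcomes with U + V = 3 gives 3/22.
E[|U − V| | U + V = 3] = (3/22) / (3/22) = 1.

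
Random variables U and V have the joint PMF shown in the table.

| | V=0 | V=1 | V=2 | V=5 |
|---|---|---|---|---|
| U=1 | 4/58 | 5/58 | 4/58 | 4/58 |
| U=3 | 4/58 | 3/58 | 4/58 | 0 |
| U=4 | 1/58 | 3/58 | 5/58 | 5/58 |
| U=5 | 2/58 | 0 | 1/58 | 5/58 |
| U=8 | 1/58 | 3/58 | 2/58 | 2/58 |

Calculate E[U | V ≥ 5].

65/16

P(V ≥ 5) = 8/29.
Summing U·P(U=x,V=y) over the conditioning event gives 65/58.
E[U | V ≥ 5] = (65/58) / (8/29) = 65/16.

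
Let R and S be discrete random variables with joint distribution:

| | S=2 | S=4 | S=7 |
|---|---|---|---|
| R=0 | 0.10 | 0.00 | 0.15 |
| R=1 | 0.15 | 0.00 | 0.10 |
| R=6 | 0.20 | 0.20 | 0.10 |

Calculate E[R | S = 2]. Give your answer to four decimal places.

P(S = 2) = 0.45.
Σ R·P over the event = 0·(0.10) + 1·(0.15) + 6·(0.20) = 1.35.
E[R | S = 2] = (1.35) / (0.45) = 3.0000.

3.0000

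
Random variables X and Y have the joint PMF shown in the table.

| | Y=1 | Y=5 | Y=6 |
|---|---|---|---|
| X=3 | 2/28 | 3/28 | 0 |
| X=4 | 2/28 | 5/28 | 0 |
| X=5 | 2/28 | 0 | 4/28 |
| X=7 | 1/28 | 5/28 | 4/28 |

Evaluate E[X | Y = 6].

6

P(Y = 6) = 2/7.
Σ X·P over the event = 5·(4/28) + 7·(4/28) = 12/7.
E[X | Y = 6] = (12/7) / (2/7) = 6.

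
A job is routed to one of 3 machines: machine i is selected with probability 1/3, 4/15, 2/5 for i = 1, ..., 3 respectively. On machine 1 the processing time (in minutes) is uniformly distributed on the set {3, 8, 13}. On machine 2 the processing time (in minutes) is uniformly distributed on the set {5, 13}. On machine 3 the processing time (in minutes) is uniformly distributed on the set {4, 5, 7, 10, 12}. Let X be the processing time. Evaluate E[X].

E[X | machine 1] = (3+8+13)/3 = 8.
E[X | machine 2] = (5+13)/2 = 9.
E[X | machine 3] = (4+5+7+10+12)/5 = 38/5.
E[X] = (1/3)·(8) + (4/15)·(9) + (2/5)·(38/5) = 608/75.

608/75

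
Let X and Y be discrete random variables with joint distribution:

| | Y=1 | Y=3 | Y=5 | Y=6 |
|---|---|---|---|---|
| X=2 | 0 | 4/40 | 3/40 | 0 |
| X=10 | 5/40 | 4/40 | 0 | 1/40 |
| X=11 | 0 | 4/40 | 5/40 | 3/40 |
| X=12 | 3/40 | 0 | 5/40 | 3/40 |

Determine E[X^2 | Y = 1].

233/2

P(Y = 1) = 1/5.
Σ X^2·P over the event = 100·(5/40) + 144·(3/40) = 233/10.
E[X^2 | Y = 1] = (233/10) / (1/5) = 233/2.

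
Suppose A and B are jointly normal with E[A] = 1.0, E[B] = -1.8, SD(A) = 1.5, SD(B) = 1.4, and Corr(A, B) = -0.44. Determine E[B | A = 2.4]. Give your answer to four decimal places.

-2.3749

E[B | A=x] = μ_B + ρ(σ_B/σ_A)(x − μ_A) for jointly normal variables.
E[B | A=2.4] = -1.8 + (-0.44)·(1.4/1.5)·(2.4 − (1.0)) = -1.8 + (-0.41067)·(1.4) = -2.3749.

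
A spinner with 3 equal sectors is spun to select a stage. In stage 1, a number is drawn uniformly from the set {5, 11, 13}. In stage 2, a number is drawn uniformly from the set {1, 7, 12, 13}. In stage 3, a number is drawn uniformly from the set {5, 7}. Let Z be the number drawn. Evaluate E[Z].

287/36

E[Z | stage 1] = (5+11+13)/3 = 29/3.
E[Z | stage 2] = (1+7+12+13)/4 = 33/4.
E[Z | stage 3] = (5+7)/2 = 6.
E[Z] = (1/3)·(29/3) + (1/3)·(33/4) + (1/3)·(6) = 287/36.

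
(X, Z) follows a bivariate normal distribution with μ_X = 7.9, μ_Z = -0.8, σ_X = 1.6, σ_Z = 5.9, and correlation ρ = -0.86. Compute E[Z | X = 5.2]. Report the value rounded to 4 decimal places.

7.7624

The regression of Z on X has slope ρ·σ_Z/σ_X and passes through (μ_X, μ_Z).
E[Z | X=5.2] = -0.8 + (-0.86)·(5.9/1.6)·(5.2 − (7.9)) = -0.8 + (-3.17125)·(-2.7) = 7.7624.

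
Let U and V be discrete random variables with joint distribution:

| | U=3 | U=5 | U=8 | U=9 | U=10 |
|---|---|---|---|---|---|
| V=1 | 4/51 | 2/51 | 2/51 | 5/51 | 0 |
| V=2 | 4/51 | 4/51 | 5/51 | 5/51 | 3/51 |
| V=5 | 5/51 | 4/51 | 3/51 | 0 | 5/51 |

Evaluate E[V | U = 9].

P(U = 9) = 10/51.
Σ V·P over the event = 1·(5/51) + 2·(5/51) = 5/17.
E[V | U = 9] = (5/17) / (10/51) = 3/2.

3/2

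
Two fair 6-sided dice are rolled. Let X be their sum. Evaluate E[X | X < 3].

P(X < 3) = 1/36.
Σ over the event: 2·1/36 = 1/18.
E[X | X < 3] = (1/18) / (1/36) = 2.

2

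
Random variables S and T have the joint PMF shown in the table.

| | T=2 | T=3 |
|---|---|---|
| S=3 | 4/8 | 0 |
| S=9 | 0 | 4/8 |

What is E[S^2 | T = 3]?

P(T = 3) = 1/2.
Summing S^2·P(S=x,T=y) over the conditioning event gives 81/2.
E[S^2 | T = 3] = (81/2) / (1/2) = 81.

81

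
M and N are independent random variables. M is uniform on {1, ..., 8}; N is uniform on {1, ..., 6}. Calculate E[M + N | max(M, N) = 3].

P(max(M, N) = 3) = 5/48.
Summing (M+N)·P(x,y) over outcomes with max(M, N) = 3 gives 1/2.
E[M + N | max(M, N) = 3] = (1/2) / (5/48) = 24/5.

24/5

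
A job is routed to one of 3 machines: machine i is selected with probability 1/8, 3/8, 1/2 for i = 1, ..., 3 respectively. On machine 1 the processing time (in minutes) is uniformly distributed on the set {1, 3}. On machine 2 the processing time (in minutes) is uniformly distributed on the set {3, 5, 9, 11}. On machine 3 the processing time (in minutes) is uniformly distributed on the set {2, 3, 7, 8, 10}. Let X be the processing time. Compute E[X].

E[X | machine 1] = (1+3)/2 = 2.
E[X | machine 2] = (3+5+9+11)/4 = 7.
E[X | machine 3] = (2+3+7+8+10)/5 = 6.
By the law of total expectation,
E[X] = (1/8)·(2) + (3/8)·(7) + (1/2)·(6) = 47/8.

47/8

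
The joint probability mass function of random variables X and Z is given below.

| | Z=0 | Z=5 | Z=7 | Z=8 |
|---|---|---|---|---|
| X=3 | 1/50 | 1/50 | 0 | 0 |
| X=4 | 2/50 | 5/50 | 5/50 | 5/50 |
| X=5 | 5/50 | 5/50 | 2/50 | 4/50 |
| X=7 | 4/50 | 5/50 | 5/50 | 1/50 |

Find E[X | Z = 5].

P(Z = 5) = 8/25.
Σ X·P over the event = 3·(1/50) + 4·(5/50) + 5·(5/50) + 7·(5/50) = 83/50.
E[X | Z = 5] = (83/50) / (8/25) = 83/16.

83/16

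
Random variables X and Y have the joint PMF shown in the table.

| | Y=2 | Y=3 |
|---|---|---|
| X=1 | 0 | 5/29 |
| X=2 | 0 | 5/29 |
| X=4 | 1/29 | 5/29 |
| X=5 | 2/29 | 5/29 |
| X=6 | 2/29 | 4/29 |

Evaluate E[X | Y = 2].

P(Y = 2) = 5/29.
Σ X·P over the event = 4·(1/29) + 5·(2/29) + 6·(2/29) = 26/29.
E[X | Y = 2] = (26/29) / (5/29) = 26/5.

26/5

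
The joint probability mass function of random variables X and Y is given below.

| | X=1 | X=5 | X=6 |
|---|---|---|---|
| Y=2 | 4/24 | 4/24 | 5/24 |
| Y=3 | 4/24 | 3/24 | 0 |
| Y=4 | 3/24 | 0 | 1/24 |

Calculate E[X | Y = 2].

P(Y = 2) = 13/24.
Σ X·P over the event = 1·(4/24) + 5·(4/24) + 6·(5/24) = 9/4.
E[X | Y = 2] = (9/4) / (13/24) = 54/13.

54/13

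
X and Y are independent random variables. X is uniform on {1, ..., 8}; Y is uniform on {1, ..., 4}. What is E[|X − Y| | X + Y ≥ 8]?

P(X + Y ≥ 8) = 7/16.
Summing |X−Y|·P(x,y) over outcomes with X + Y ≥ 8 gives 13/8.
E[|X − Y| | X + Y ≥ 8] = (13/8) / (7/16) = 26/7.

26/7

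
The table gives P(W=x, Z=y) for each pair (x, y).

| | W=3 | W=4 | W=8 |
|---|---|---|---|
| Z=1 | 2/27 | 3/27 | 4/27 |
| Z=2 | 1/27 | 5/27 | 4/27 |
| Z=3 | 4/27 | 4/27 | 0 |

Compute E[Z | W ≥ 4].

37/20

P(W ≥ 4) = 20/27.
Σ Z·P over the event = 1·(3/27) + 2·(5/27) + 3·(4/27) + 1·(4/27) + 2·(4/27) = 37/27.
E[Z | W ≥ 4] = (37/27) / (20/27) = 37/20.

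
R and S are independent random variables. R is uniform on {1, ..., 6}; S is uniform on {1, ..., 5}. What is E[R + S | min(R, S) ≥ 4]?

Outcomes with min(R, S) ≥ 4: (4,4), (4,5), (5,4), (5,5), (6,4), (6,5), each with probability 1/30.
E[R + S | min(R, S) ≥ 4] = (8 + 9 + 9 + 10 + 10 + 11) / 6 = 19/2.

19/2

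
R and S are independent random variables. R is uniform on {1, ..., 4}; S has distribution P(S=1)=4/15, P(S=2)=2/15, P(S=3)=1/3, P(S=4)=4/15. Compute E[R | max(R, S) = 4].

P(max(R, S) = 4) = 9/20.
Summing R·P(x,y) over outcomes with max(R, S) = 4 gives 7/5.
E[R | max(R, S) = 4] = (7/5) / (9/20) = 28/9.

28/9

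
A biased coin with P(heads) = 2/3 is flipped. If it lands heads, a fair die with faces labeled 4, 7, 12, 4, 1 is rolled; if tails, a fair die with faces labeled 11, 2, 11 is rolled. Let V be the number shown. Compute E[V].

32/5

E[V | heads] = (4+7+12+4+1)/5 = 28/5.
E[V | tails] = (11+2+11)/3 = 8.
By the law of total expectation,
E[V] = (2/3)·(28/5) + (1/3)·(8) = 32/5.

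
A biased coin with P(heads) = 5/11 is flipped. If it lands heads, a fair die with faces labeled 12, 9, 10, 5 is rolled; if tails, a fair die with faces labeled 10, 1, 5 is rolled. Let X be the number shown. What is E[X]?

7

E[X | heads] = (12+9+10+5)/4 = 9.
E[X | tails] = (10+1+5)/3 = 16/3.
By the law of total expectation,
E[X] = (5/11)·(9) + (6/11)·(16/3) = 7.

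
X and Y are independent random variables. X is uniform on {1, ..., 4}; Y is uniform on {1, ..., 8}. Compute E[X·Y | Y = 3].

15/2

Outcomes with Y = 3: (1,3), (2,3), (3,3), (4,3), each with probability 1/32.
E[X·Y | Y = 3] = (3 + 6 + 9 + 12) / 4 = 15/2.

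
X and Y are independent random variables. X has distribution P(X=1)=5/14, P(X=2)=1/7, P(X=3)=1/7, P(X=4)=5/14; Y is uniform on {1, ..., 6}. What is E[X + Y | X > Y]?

P(X > Y) = 1/4.
Summing (X+Y)·P(x,y) over outcomes with X > Y gives 19/14.
E[X + Y | X > Y] = (19/14) / (1/4) = 38/7.

38/7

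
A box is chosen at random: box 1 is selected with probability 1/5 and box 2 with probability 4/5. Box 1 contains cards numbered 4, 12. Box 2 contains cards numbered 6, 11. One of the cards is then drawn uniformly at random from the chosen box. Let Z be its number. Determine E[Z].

42/5

E[Z | box 1] = (4+12)/2 = 8.
E[Z | box 2] = (6+11)/2 = 17/2.
By the law of total expectation,
E[Z] = (1/5)·(8) + (4/5)·(17/2) = 42/5.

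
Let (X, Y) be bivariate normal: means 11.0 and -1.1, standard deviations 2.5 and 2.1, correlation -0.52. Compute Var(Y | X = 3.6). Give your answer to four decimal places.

Var(Y | X=x) = (1 − ρ²)·σ_Y².
Var(Y | X=3.6) = (2.1)²·(1 − (-0.52)²) = 4.41·0.7296 = 3.2175.

3.2175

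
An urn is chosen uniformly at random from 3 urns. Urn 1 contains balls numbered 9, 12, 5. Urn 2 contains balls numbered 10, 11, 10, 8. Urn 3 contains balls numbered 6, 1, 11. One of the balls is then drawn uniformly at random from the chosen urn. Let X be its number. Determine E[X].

E[X | urn 1] = (9+12+5)/3 = 26/3.
E[X | urn 2] = (10+11+10+8)/4 = 39/4.
E[X | urn 3] = (6+1+11)/3 = 6.
By the law of total expectation,
E[X] = (1/3)·(26/3) + (1/3)·(39/4) + (1/3)·(6) = 293/36.

293/36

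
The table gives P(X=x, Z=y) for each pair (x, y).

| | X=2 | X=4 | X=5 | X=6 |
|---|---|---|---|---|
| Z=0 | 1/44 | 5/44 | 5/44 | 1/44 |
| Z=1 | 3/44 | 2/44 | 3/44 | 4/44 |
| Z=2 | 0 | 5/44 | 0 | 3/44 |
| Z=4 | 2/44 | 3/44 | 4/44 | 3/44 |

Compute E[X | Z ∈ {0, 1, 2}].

P(Z ∈ {0, 1, 2}) = 8/11.
Summing X·P(X=x,Z=y) over the conditioning event gives 36/11.
E[X | Z ∈ {0, 1, 2}] = (36/11) / (8/11) = 9/2.

9/2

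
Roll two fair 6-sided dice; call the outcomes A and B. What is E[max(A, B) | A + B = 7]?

P(A + B = 7) = 1/6.
Summing max(A,B)·P(x,y) over outcomes with A + B = 7 gives 5/6.
E[max(A, B) | A + B = 7] = (5/6) / (1/6) = 5.

5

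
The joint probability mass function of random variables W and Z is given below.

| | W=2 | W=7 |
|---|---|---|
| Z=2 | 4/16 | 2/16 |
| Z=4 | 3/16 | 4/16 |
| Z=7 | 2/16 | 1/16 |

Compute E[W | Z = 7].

11/3

P(Z = 7) = 3/16.
Summing W·P(W=x,Z=y) over the conditioning event gives 11/16.
E[W | Z = 7] = (11/16) / (3/16) = 11/3.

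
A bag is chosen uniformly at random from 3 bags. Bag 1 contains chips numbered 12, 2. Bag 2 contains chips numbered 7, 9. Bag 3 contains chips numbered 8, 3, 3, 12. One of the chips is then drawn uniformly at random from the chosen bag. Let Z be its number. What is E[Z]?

43/6

E[Z | bag 1] = (12+2)/2 = 7.
E[Z | bag 2] = (7+9)/2 = 8.
E[Z | bag 3] = (8+3+3+12)/4 = 13/2.
By the law of total expectation,
E[Z] = (1/3)·(7) + (1/3)·(8) + (1/3)·(13/2) = 43/6.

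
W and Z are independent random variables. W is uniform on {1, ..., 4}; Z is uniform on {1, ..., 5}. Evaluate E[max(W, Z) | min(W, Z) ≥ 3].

Outcomes with min(W, Z) ≥ 3: (3,3), (3,4), (3,5), (4,3), (4,4), (4,5), each with probability 1/20.
E[max(W, Z) | min(W, Z) ≥ 3] = (3 + 4 + 5 + 4 + 4 + 5) / 6 = 25/6.

25/6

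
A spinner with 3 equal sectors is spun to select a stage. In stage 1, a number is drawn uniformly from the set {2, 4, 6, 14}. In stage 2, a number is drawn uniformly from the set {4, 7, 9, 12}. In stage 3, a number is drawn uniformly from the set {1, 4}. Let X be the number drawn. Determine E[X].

E[X | stage 1] = (2+4+6+14)/4 = 13/2.
E[X | stage 2] = (4+7+9+12)/4 = 8.
E[X | stage 3] = (1+4)/2 = 5/2.
By the law of total expectation,
E[X] = (1/3)·(13/2) + (1/3)·(8) + (1/3)·(5/2) = 17/3.

17/3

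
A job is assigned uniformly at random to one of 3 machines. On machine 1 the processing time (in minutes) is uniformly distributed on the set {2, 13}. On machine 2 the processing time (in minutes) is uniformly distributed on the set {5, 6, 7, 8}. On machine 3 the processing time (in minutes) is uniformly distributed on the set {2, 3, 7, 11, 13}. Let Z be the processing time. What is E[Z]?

E[Z | machine 1] = (2+13)/2 = 15/2.
E[Z | machine 2] = (5+6+7+8)/4 = 13/2.
E[Z | machine 3] = (2+3+7+11+13)/5 = 36/5.
By the law of total expectation,
E[Z] = (1/3)·(15/2) + (1/3)·(13/2) + (1/3)·(36/5) = 106/15.

106/15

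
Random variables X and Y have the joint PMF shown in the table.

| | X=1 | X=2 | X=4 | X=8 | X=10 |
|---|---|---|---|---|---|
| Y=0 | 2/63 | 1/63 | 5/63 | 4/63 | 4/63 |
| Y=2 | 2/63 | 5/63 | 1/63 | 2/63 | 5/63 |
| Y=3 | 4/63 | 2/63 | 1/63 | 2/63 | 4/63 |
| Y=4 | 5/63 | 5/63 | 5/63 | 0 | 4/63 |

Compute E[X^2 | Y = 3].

P(Y = 3) = 13/63.
Σ X^2·P over the event = 1·(4/63) + 4·(2/63) + 16·(1/63) + 64·(2/63) + 100·(4/63) = 556/63.
E[X^2 | Y = 3] = (556/63) / (13/63) = 556/13.

556/13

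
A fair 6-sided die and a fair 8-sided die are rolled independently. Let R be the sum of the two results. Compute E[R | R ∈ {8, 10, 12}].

P(R ∈ {8, 10, 12}) = 7/24.
Σ over the event: 8·1/8 + 10·5/48 + 12·1/16 = 67/24.
E[R | R ∈ {8, 10, 12}] = (67/24) / (7/24) = 67/7.

67/7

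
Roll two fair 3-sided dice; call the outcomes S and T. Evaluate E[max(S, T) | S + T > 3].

Outcomes with S + T > 3: (1,3), (2,2), (2,3), (3,1), (3,2), (3,3), each with probability 1/9.
E[max(S, T) | S + T > 3] = (3 + 2 + 3 + 3 + 3 + 3) / 6 = 17/6.

17/6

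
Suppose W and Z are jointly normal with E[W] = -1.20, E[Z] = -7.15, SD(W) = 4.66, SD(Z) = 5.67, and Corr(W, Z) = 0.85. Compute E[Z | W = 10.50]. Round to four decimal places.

For a bivariate normal, E[Z | W=x] = μ_Z + ρ·(σ_Z/σ_W)·(x − μ_W).
E[Z | W=10.50] = -7.15 + (0.85)·(5.67/4.66)·(10.50 − (-1.20)) = -7.15 + (1.03423)·(11.7) = 4.9505.

4.9505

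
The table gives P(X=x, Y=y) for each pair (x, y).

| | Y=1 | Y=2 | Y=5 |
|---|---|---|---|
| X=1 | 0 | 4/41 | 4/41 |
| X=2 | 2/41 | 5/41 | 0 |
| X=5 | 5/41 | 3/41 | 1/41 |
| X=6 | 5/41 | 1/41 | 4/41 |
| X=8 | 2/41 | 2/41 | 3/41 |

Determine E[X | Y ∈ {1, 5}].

P(Y ∈ {1, 5}) = 26/41.
Σ X·P over the event = 1·(4/41) + 2·(2/41) + 5·(5/41) + 5·(1/41) + 6·(5/41) + 6·(4/41) + 8·(2/41) + 8·(3/41) = 132/41.
E[X | Y ∈ {1, 5}] = (132/41) / (26/41) = 66/13.

66/13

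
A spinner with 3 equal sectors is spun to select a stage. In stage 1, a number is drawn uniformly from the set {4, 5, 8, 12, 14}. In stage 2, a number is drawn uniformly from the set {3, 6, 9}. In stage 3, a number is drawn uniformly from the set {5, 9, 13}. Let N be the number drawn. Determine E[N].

118/15

E[N | stage 1] = (4+5+8+12+14)/5 = 43/5.
E[N | stage 2] = (3+6+9)/3 = 6.
E[N | stage 3] = (5+9+13)/3 = 9.
E[N] = (1/3)·(43/5) + (1/3)·(6) + (1/3)·(9) = 118/15.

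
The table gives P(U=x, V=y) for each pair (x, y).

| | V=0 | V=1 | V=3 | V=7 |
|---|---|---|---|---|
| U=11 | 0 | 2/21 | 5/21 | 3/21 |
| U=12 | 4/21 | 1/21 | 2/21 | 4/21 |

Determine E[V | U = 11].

19/5

P(U = 11) = 10/21.
Σ V·P over the event = 1·(2/21) + 3·(5/21) + 7·(3/21) = 38/21.
E[V | U = 11] = (38/21) / (10/21) = 19/5.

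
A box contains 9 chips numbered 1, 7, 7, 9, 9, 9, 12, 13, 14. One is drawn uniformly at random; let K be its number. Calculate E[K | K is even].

13

P(K is even) = 2/9.
Σ over the event: 12·1/9 + 14·1/9 = 26/9.
E[K | K is even] = (26/9) / (2/9) = 13.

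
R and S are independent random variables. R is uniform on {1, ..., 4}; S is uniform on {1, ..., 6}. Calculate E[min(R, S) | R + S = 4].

4/3

P(R + S = 4) = 1/8.
Summing min(R,S)·P(x,y) over outcomes with R + S = 4 gives 1/6.
E[min(R, S) | R + S = 4] = (1/6) / (1/8) = 4/3.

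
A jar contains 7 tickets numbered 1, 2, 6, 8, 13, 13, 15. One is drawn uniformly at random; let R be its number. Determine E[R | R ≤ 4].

P(R ≤ 4) = 2/7.
Σ over the event: 1·1/7 + 2·1/7 = 3/7.
E[R | R ≤ 4] = (3/7) / (2/7) = 3/2.

3/2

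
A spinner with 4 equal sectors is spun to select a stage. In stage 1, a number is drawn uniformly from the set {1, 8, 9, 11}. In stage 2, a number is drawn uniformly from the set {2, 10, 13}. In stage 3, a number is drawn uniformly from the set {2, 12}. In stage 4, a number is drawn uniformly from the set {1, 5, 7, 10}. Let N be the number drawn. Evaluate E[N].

85/12

E[N | stage 1] = (1+8+9+11)/4 = 29/4.
E[N | stage 2] = (2+10+13)/3 = 25/3.
E[N | stage 3] = (2+12)/2 = 7.
E[N | stage 4] = (1+5+7+10)/4 = 23/4.
By the law of total expectation,
E[N] = (1/4)·(29/4) + (1/4)·(25/3) + (1/4)·(7) + (1/4)·(23/4) = 85/12.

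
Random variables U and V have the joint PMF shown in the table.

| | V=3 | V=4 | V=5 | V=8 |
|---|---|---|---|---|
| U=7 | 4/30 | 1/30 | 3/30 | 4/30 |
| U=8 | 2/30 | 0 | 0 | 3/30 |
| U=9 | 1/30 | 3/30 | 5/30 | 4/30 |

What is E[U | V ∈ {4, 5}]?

25/3

P(V ∈ {4, 5}) = 2/5.
Σ U·P over the event = 7·(1/30) + 7·(3/30) + 9·(3/30) + 9·(5/30) = 10/3.
E[U | V ∈ {4, 5}] = (10/3) / (2/5) = 25/3.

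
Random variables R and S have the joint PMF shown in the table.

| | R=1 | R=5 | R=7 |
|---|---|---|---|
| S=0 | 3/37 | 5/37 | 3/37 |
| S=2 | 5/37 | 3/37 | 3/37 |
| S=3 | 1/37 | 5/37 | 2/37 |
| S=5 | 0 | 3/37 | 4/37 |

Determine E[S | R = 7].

8/3

P(R = 7) = 12/37.
Σ S·P over the event = 0·(3/37) + 2·(3/37) + 3·(2/37) + 5·(4/37) = 32/37.
E[S | R = 7] = (32/37) / (12/37) = 8/3.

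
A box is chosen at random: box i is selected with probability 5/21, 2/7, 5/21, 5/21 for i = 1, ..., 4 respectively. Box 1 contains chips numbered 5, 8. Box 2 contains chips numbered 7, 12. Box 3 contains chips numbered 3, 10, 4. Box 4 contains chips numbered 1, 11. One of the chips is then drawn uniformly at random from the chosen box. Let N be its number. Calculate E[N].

E[N | box 1] = (5+8)/2 = 13/2.
E[N | box 2] = (7+12)/2 = 19/2.
E[N | box 3] = (3+10+4)/3 = 17/3.
E[N | box 4] = (1+11)/2 = 6.
E[N] = (5/21)·(13/2) + (2/7)·(19/2) + (5/21)·(17/3) + (5/21)·(6) = 887/126.

887/126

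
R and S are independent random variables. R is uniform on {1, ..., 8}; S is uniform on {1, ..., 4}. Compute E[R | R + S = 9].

13/2

Outcomes with R + S = 9: (5,4), (6,3), (7,2), (8,1), each with probability 1/32.
E[R | R + S = 9] = (5 + 6 + 7 + 8) / 4 = 13/2.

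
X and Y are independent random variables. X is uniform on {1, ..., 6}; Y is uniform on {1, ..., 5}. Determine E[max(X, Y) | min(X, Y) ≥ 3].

P(min(X, Y) ≥ 3) = 2/5.
Summing max(X,Y)·P(x,y) over outcomes with min(X, Y) ≥ 3 gives 29/15.
E[max(X, Y) | min(X, Y) ≥ 3] = (29/15) / (2/5) = 29/6.

29/6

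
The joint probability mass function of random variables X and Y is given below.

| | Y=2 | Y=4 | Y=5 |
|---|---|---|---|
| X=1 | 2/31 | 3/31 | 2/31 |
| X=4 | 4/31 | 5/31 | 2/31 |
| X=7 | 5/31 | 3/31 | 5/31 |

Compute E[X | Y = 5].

5

P(Y = 5) = 9/31.
Σ X·P over the event = 1·(2/31) + 4·(2/31) + 7·(5/31) = 45/31.
E[X | Y = 5] = (45/31) / (9/31) = 5.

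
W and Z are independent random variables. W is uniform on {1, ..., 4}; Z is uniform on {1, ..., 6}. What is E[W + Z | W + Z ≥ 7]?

8

Outcomes with W + Z ≥ 7: (1,6), (2,5), (2,6), (3,4), (3,5), (3,6), (4,3), (4,4), (4,5), (4,6), each with probability 1/24.
E[W + Z | W + Z ≥ 7] = (7 + 7 + 8 + 7 + 8 + 9 + 7 + 8 + 9 + 10) / 10 = 8.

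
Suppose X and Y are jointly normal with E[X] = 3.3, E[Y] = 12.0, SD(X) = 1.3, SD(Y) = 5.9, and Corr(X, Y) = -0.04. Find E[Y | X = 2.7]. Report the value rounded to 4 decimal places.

12.1089

The regression of Y on X has slope ρ·σ_Y/σ_X and passes through (μ_X, μ_Y).
E[Y | X=2.7] = 12.0 + (-0.04)·(5.9/1.3)·(2.7 − (3.3)) = 12.0 + (-0.18154)·(-0.6) = 12.1089.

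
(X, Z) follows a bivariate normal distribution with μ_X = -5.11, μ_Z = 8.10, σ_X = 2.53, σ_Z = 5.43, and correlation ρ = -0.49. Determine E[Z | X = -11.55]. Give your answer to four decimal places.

14.8727

E[Z | X=x] = μ_Z + ρ(σ_Z/σ_X)(x − μ_X) for jointly normal variables.
E[Z | X=-11.55] = 8.10 + (-0.49)·(5.43/2.53)·(-11.55 − (-5.11)) = 8.10 + (-1.05166)·(-6.44) = 14.8727.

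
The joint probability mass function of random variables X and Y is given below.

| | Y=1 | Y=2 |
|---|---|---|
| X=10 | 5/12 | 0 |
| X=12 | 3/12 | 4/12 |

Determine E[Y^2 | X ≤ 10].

1

P(X ≤ 10) = 5/12.
Σ Y^2·P over the event = 1·(5/12) = 5/12.
E[Y^2 | X ≤ 10] = (5/12) / (5/12) = 1.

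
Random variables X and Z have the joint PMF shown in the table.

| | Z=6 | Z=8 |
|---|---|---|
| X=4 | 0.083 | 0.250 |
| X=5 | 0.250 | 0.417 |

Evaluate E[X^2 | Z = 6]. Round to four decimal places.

22.7568

P(Z = 6) = 0.333.
Summing X^2·P(X=x,Z=y) over the conditioning event gives 7.578.
E[X^2 | Z = 6] = (7.578) / (0.333) = 22.7568.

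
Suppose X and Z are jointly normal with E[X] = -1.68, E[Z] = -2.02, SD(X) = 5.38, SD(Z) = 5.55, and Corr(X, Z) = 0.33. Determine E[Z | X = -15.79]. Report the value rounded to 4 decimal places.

-6.8234

E[Z | X=x] = μ_Z + ρ(σ_Z/σ_X)(x − μ_X) for jointly normal variables.
E[Z | X=-15.79] = -2.02 + (0.33)·(5.55/5.38)·(-15.79 − (-1.68)) = -2.02 + (0.340428)·(-14.11) = -6.8234.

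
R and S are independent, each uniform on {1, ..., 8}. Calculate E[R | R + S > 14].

23/3

P(R + S > 14) = 3/64.
Summing R·P(x,y) over outcomes with R + S > 14 gives 23/64.
E[R | R + S > 14] = (23/64) / (3/64) = 23/3.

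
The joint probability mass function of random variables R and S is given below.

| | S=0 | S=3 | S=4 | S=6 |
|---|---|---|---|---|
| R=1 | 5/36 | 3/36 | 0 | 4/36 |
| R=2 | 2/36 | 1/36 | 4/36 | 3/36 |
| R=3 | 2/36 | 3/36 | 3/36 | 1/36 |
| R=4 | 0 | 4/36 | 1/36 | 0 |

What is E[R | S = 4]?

P(S = 4) = 2/9.
Σ R·P over the event = 2·(4/36) + 3·(3/36) + 4·(1/36) = 7/12.
E[R | S = 4] = (7/12) / (2/9) = 21/8.

21/8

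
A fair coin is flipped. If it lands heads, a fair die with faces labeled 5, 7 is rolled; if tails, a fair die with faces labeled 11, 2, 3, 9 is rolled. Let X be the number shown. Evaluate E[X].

49/8

E[X | heads] = (5+7)/2 = 6.
E[X | tails] = (11+2+3+9)/4 = 25/4.
By the law of total expectation,
E[X] = (1/2)·(6) + (1/2)·(25/4) = 49/8.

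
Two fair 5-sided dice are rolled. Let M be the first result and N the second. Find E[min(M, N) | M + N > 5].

14/5

P(M + N > 5) = 3/5.
Summing min(M,N)·P(x,y) over outcomes with M + N > 5 gives 42/25.
E[min(M, N) | M + N > 5] = (42/25) / (3/5) = 14/5.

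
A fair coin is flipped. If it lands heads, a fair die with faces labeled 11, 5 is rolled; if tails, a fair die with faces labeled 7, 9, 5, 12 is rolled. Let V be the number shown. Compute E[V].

65/8

E[V | heads] = (11+5)/2 = 8.
E[V | tails] = (7+9+5+12)/4 = 33/4.
E[V] = (1/2)·(8) + (1/2)·(33/4) = 65/8.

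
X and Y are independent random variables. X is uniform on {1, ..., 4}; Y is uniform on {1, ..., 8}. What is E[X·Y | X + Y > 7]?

255/14

P(X + Y > 7) = 7/16.
Summing XY·P(x,y) over outcomes with X + Y > 7 gives 255/32.
E[X·Y | X + Y > 7] = (255/32) / (7/16) = 255/14.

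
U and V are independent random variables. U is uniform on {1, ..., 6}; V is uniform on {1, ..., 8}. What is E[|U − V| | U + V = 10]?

14/5

Outcomes with U + V = 10: (2,8), (3,7), (4,6), (5,5), (6,4), each with probability 1/48.
E[|U − V| | U + V = 10] = (6 + 4 + 2 + 0 + 2) / 5 = 14/5.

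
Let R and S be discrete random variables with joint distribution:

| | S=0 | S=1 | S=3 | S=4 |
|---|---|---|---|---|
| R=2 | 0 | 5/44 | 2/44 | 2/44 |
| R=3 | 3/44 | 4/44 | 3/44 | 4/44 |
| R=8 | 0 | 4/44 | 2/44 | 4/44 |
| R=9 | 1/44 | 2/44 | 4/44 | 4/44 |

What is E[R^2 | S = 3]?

487/11

P(S = 3) = 1/4.
Σ R^2·P over the event = 4·(2/44) + 9·(3/44) + 64·(2/44) + 81·(4/44) = 487/44.
E[R^2 | S = 3] = (487/44) / (1/4) = 487/11.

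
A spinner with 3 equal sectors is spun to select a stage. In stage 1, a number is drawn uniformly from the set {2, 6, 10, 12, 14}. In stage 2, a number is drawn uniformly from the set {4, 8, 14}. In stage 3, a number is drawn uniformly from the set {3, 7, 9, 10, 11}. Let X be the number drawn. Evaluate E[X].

382/45

E[X | stage 1] = (2+6+10+12+14)/5 = 44/5.
E[X | stage 2] = (4+8+14)/3 = 26/3.
E[X | stage 3] = (3+7+9+10+11)/5 = 8.
E[X] = (1/3)·(44/5) + (1/3)·(26/3) + (1/3)·(8) = 382/45.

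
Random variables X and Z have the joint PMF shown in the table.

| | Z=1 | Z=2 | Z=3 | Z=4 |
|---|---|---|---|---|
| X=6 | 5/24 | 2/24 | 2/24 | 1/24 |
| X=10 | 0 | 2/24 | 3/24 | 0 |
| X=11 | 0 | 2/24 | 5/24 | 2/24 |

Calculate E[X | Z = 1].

P(Z = 1) = 5/24.
Σ X·P over the event = 6·(5/24) = 5/4.
E[X | Z = 1] = (5/4) / (5/24) = 6.

6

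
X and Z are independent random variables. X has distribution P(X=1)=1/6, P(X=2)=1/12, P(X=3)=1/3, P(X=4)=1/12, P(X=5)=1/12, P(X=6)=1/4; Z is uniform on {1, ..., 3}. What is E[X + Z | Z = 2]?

P(Z = 2) = 1/3.
Summing (X+Z)·P(x,y) over outcomes with Z = 2 gives 67/36.
E[X + Z | Z = 2] = (67/36) / (1/3) = 67/12.

67/12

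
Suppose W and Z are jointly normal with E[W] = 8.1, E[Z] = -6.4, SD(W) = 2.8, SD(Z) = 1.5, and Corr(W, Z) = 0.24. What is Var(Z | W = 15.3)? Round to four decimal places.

For a bivariate normal, Var(Z | W=x) = σ_Z²(1 − ρ²).
Var(Z | W=15.3) = (1.5)²·(1 − (0.24)²) = 2.25·0.9424 = 2.1204.

2.1204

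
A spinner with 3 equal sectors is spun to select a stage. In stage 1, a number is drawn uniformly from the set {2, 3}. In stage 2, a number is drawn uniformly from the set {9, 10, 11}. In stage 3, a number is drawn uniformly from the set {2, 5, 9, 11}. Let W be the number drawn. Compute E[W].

E[W | stage 1] = (2+3)/2 = 5/2.
E[W | stage 2] = (9+10+11)/3 = 10.
E[W | stage 3] = (2+5+9+11)/4 = 27/4.
E[W] = (1/3)·(5/2) + (1/3)·(10) + (1/3)·(27/4) = 77/12.

77/12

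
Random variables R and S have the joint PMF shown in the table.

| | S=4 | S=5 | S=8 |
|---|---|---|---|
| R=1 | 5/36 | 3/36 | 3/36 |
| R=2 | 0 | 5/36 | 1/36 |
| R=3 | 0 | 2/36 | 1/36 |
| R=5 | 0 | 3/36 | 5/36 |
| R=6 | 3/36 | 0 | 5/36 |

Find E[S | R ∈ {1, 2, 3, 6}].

P(R ∈ {1, 2, 3, 6}) = 7/9.
Summing S·P(R=x,S=y) over the conditioning event gives 9/2.
E[S | R ∈ {1, 2, 3, 6}] = (9/2) / (7/9) = 81/14.

81/14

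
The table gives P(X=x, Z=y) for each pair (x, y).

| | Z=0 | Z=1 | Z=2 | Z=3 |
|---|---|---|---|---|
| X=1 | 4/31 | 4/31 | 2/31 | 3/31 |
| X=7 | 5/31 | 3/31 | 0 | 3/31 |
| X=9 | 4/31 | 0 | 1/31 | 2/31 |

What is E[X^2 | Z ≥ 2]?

395/11

P(Z ≥ 2) = 11/31.
Σ X^2·P over the event = 1·(2/31) + 1·(3/31) + 49·(3/31) + 81·(1/31) + 81·(2/31) = 395/31.
E[X^2 | Z ≥ 2] = (395/31) / (11/31) = 395/11.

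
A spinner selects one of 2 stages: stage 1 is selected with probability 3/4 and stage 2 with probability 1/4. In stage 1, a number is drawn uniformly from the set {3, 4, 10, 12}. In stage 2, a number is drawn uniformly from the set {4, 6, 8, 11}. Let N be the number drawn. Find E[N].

E[N | stage 1] = (3+4+10+12)/4 = 29/4.
E[N | stage 2] = (4+6+8+11)/4 = 29/4.
E[N] = (3/4)·(29/4) + (1/4)·(29/4) = 29/4.

29/4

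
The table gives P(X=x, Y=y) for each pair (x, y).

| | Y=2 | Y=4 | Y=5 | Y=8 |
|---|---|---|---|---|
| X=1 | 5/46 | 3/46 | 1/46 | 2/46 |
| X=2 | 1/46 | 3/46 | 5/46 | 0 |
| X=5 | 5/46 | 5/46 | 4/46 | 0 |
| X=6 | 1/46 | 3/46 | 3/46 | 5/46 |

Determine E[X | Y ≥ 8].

32/7

P(Y ≥ 8) = 7/46.
Σ X·P over the event = 1·(2/46) + 6·(5/46) = 16/23.
E[X | Y ≥ 8] = (16/23) / (7/46) = 32/7.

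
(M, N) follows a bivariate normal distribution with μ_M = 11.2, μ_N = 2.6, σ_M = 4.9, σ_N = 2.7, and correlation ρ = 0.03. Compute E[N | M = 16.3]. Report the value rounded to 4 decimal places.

2.6843

For a bivariate normal, E[N | M=x] = μ_N + ρ·(σ_N/σ_M)·(x − μ_M).
E[N | M=16.3] = 2.6 + (0.03)·(2.7/4.9)·(16.3 − (11.2)) = 2.6 + (0.016531)·(5.1) = 2.6843.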